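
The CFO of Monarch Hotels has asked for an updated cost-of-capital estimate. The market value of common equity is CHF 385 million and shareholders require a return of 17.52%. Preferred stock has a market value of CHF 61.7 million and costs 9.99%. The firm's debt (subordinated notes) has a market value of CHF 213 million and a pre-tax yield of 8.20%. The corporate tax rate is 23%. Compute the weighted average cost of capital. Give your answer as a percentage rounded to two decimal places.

Total capital V = 385 + 61.7 + 213 = 659.7.
Equity: weight = 385/659.7 = 0.5836; cost = 17.52%.
Preferred: weight = 61.7/659.7 = 0.0935; cost = 9.99%.
Subordinated notes: weight = 213/659.7 = 0.3229; after-tax cost = 8.2% × (1 − 23%) = 6.3140%.
WACC = 0.5836 × 17.5200% + 0.0935 × 9.9900% + 0.3229 × 6.3140% = 13.1976%.

13.20%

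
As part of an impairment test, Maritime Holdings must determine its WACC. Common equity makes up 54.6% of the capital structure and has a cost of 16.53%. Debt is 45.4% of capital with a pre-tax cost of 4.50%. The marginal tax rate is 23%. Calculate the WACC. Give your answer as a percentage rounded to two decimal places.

After-tax cost of debt = 4.5% × (1 − 23%) = 3.4650%.
WACC = 0.546 × 16.5300% + 0.454 × 3.4650% = 10.5985%.

10.60%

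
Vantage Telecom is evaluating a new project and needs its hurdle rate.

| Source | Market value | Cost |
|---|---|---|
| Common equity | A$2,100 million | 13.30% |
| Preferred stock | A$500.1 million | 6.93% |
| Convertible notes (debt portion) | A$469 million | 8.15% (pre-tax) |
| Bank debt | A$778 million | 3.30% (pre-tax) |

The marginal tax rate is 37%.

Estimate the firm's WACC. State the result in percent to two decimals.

9.21%

Total capital V = 2100 + 500.1 + 469 + 778 = 3847.1.
Equity: weight = 2100/3847.1 = 0.5459; cost = 13.3%.
Preferred: weight = 500.1/3847.1 = 0.1300; cost = 6.93%.
Convertible notes (debt portion): weight = 469/3847.1 = 0.1219; after-tax cost = 8.15% × (1 − 37%) = 5.1345%.
Bank debt: weight = 778/3847.1 = 0.2022; after-tax cost = 3.3% × (1 − 37%) = 2.0790%.
WACC = 0.5459 × 13.3000% + 0.1300 × 6.9300% + 0.1219 × 5.1345% + 0.2022 × 2.0790% = 9.2073%.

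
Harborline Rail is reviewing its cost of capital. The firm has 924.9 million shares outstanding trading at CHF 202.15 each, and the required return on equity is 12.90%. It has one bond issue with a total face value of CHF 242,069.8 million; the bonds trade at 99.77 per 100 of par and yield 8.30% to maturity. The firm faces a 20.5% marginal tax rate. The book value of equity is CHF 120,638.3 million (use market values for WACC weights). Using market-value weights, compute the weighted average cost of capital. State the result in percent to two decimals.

9.35%

Market value of equity E = 202.15 × 924.9m = 186968.535m. Market value of debt D = 242069.8m × 99.77/100 = 241513.03946m.
Total capital V = 186968.535 + 241513.03946 = 428481.57446.
Equity: weight = 186968.535/428481.57446 = 0.4364; cost = 12.9%.
Bonds outstanding: weight = 241513.03946/428481.57446 = 0.5636; after-tax cost = 8.3% × (1 − 20.5%) = 6.5985%.
WACC = 0.4364 × 12.9000% + 0.5636 × 6.5985% = 9.3482%.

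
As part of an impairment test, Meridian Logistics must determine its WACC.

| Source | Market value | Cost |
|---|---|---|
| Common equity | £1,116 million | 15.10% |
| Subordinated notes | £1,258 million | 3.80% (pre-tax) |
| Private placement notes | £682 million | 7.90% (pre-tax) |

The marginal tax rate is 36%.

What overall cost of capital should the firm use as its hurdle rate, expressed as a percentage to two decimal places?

7.64%

Total capital V = 1116 + 1258 + 682 = 3056.
Equity: weight = 1116/3056 = 0.3652; cost = 15.1%.
Subordinated notes: weight = 1258/3056 = 0.4116; after-tax cost = 3.8% × (1 − 36%) = 2.4320%.
Private placement notes: weight = 682/3056 = 0.2232; after-tax cost = 7.9% × (1 − 36%) = 5.0560%.
WACC = 0.3652 × 15.1000% + 0.4116 × 2.4320% + 0.2232 × 5.0560% = 7.6437%.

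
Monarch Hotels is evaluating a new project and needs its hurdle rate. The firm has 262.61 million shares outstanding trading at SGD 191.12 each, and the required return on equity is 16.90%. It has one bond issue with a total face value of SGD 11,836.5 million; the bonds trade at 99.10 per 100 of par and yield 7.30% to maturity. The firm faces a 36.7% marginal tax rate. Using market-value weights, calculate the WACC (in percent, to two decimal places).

14.57%

Market value of equity E = 191.12 × 262.61m = 50190.0232m. Market value of debt D = 11836.5m × 99.1/100 = 11729.9715m.
Total capital V = 50190.0232 + 11729.9715 = 61919.9947.
Equity: weight = 50190.0232/61919.9947 = 0.8106; cost = 16.9%.
Bonds outstanding: weight = 11729.9715/61919.9947 = 0.1894; after-tax cost = 7.3% × (1 − 36.7%) = 4.6209%.
WACC = 0.8106 × 16.9000% + 0.1894 × 4.6209% = 14.5739%.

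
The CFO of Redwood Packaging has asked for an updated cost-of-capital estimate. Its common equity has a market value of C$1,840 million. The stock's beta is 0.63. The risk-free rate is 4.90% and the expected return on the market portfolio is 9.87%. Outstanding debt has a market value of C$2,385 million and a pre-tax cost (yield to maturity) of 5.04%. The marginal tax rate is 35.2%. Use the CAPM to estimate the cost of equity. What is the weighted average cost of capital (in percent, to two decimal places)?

5.34%

Market risk premium = 9.87% − 4.9% = 4.97%.
Cost of equity via CAPM: Re = 4.9% + 0.63 × 4.97% = 8.0311%.
Total capital V = 1840 + 2385 = 4225.
Equity: weight = 1840/4225 = 0.4355; cost = 8.0311%.
Debt: weight = 2385/4225 = 0.5645; after-tax cost = 5.04% × (1 − 35.2%) = 3.2659%.
WACC = 0.4355 × 8.0311% + 0.5645 × 3.2659% = 5.3412%.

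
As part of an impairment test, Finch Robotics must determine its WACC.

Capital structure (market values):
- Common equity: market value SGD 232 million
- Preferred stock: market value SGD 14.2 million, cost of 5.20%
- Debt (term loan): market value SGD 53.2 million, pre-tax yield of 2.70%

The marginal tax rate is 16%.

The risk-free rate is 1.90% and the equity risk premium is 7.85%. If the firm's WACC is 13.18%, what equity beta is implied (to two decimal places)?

Total capital V = 232 + 14.2 + 53.2 = 299.4.
Equity weight = 232/299.4 = 0.7749.
Preferred weight = 14.2/299.4 = 0.0474.
Term loan weight = 53.2/299.4 = 0.1777.
Debt contribution = 0.1777 × 2.7% × (1 − 16%) = 0.4030%.
Preferred contribution = 0.0474 × 5.2% = 0.2466%.
Required equity contribution = 13.18% − 0.6496% = 12.5304%  ⇒  Re = 16.1707%.
CAPM: 16.1707% = 1.9% + β × 7.85%  ⇒  β = 1.8179.

1.82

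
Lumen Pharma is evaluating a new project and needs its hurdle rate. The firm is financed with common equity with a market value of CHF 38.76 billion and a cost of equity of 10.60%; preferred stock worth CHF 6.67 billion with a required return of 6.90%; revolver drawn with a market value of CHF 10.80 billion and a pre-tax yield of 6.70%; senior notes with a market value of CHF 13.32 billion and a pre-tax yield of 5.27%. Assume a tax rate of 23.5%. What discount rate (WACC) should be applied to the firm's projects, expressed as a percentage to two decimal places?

8.14%

Total capital V = 38.76 + 6.67 + 10.8 + 13.32 = 69.55.
Equity: weight = 38.76/69.55 = 0.5573; cost = 10.6%.
Preferred: weight = 6.67/69.55 = 0.0959; cost = 6.9%.
Revolver drawn: weight = 10.8/69.55 = 0.1553; after-tax cost = 6.7% × (1 − 23.5%) = 5.1255%.
Senior notes: weight = 13.32/69.55 = 0.1915; after-tax cost = 5.27% × (1 − 23.5%) = 4.0315%.
WACC = 0.5573 × 10.6000% + 0.0959 × 6.9000% + 0.1553 × 5.1255% + 0.1915 × 4.0315% = 8.1371%.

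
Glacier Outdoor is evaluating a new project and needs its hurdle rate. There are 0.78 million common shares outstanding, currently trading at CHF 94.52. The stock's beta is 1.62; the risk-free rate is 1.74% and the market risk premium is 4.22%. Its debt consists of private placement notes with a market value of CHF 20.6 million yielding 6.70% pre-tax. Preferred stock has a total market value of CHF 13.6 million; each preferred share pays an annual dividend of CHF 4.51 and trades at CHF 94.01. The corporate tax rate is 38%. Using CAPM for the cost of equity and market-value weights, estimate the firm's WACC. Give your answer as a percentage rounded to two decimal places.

Cost of equity via CAPM: Re = 1.74% + 1.62 × 4.22% = 8.5764%.
Cost of preferred: Rp = 4.51 / 94.01 = 4.7974%.
Market value of equity E = 94.52 × 0.78m = 73.7256m.
Total capital V = 73.7256 + 13.6 + 20.6 = 107.9256.
Equity: weight = 73.7256/107.9256 = 0.6831; cost = 8.5764%.
Preferred: weight = 13.6/107.9256 = 0.1260; cost = 4.7974%.
Private placement notes: weight = 20.6/107.9256 = 0.1909; after-tax cost = 6.7% × (1 − 38%) = 4.1540%.
WACC = 0.6831 × 8.5764% + 0.1260 × 4.7974% + 0.1909 × 4.1540% = 7.2561%.

7.26%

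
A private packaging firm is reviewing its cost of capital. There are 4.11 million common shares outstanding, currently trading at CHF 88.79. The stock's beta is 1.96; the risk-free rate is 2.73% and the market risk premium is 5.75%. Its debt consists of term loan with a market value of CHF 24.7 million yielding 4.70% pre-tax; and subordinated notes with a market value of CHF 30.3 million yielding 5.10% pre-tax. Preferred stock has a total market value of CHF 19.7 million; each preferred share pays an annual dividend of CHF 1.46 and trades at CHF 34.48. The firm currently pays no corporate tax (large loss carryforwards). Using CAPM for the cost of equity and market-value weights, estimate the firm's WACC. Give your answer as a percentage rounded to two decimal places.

Cost of equity via CAPM: Re = 2.73% + 1.96 × 5.75% = 14.0000%.
Cost of preferred: Rp = 1.46 / 34.48 = 4.2343%.
Market value of equity E = 88.79 × 4.11m = 364.9269m.
Total capital V = 364.9269 + 19.7 + 24.7 + 30.3 = 439.6269.
Equity: weight = 364.9269/439.6269 = 0.8301; cost = 14%.
Preferred: weight = 19.7/439.6269 = 0.0448; cost = 4.2343%.
Term loan: weight = 24.7/439.6269 = 0.0562; after-tax cost = 4.7% × (1 − 0%) = 4.7000%.
Subordinated notes: weight = 30.3/439.6269 = 0.0689; after-tax cost = 5.1% × (1 − 0%) = 5.1000%.
WACC = 0.8301 × 14.0000% + 0.0448 × 4.2343% + 0.0562 × 4.7000% + 0.0689 × 5.1000% = 12.4265%.

12.43%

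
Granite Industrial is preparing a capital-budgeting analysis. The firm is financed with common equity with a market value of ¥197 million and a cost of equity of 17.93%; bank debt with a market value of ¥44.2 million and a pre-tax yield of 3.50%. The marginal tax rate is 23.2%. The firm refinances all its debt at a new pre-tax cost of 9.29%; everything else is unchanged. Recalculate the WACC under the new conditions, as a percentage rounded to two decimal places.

After the change:
Total capital V = 197 + 44.2 = 241.2.
Equity: weight = 197/241.2 = 0.8167; cost = 17.93%.
Bank debt: weight = 44.2/241.2 = 0.1833; after-tax cost = 9.29% × (1 − 23.2%) = 7.1347%.
WACC = 0.8167 × 17.9300% + 0.1833 × 7.1347% = 15.9518%.

15.95%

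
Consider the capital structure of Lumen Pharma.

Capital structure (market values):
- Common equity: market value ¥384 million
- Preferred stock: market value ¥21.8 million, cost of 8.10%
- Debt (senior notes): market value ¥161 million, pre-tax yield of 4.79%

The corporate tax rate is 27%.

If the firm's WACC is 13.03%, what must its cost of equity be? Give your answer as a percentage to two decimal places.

17.31%

Total capital V = 384 + 21.8 + 161 = 566.8.
Equity weight = 384/566.8 = 0.6775.
Preferred weight = 21.8/566.8 = 0.0385.
Senior notes weight = 161/566.8 = 0.2841.
Debt contribution = 0.2841 × 4.79% × (1 − 27%) = 0.9932%.
Preferred contribution = 0.0385 × 8.1% = 0.3115%.
Required equity contribution = 13.03% − 1.3048% = 11.7252%.
Re = 11.7252% / 0.6775 = 17.3069%.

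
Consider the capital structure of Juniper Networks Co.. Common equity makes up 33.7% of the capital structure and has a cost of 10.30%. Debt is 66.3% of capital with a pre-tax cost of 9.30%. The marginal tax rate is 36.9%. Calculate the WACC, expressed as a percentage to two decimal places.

7.36%

After-tax cost of debt = 9.3% × (1 − 36.9%) = 5.8683%.
WACC = 0.337 × 10.3000% + 0.663 × 5.8683% = 7.3618%.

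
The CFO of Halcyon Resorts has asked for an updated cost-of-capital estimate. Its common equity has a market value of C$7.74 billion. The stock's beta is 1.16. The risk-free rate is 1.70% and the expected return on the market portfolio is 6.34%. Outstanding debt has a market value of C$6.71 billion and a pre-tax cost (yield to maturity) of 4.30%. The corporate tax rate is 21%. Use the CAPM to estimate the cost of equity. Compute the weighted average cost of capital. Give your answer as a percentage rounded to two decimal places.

Market risk premium = 6.34% − 1.7% = 4.64%.
Cost of equity via CAPM: Re = 1.7% + 1.16 × 4.64% = 7.0824%.
Total capital V = 7.74 + 6.71 = 14.45.
Equity: weight = 7.74/14.45 = 0.5356; cost = 7.0824%.
Debt: weight = 6.71/14.45 = 0.4644; after-tax cost = 4.3% × (1 − 21%) = 3.3970%.
WACC = 0.5356 × 7.0824% + 0.4644 × 3.3970% = 5.3710%.

5.37%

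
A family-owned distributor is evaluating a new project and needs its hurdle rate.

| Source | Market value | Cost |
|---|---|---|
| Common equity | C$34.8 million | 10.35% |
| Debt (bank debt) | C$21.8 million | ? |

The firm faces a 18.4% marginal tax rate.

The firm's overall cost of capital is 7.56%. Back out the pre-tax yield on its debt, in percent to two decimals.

Total capital V = 34.8 + 21.8 = 56.6.
Equity weight = 34.8/56.6 = 0.6148.
Bank debt weight = 21.8/56.6 = 0.3852.
Equity contribution = 0.6148 × 10.35% = 6.3636%.
Remaining for debt = 7.56% − 6.3636% = 1.1964%.
Rd × (1 − 18.4%) × 0.3852 = 1.1964%  ⇒  Rd = 3.8067%.

3.81%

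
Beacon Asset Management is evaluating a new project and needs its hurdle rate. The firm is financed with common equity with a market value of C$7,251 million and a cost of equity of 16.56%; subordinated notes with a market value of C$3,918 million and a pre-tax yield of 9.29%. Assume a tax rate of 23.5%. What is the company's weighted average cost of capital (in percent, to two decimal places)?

Total capital V = 7251 + 3918 = 11169.
Equity: weight = 7251/11169 = 0.6492; cost = 16.56%.
Subordinated notes: weight = 3918/11169 = 0.3508; after-tax cost = 9.29% × (1 − 23.5%) = 7.1068%.
WACC = 0.6492 × 16.5600% + 0.3508 × 7.1068% = 13.2439%.

13.24%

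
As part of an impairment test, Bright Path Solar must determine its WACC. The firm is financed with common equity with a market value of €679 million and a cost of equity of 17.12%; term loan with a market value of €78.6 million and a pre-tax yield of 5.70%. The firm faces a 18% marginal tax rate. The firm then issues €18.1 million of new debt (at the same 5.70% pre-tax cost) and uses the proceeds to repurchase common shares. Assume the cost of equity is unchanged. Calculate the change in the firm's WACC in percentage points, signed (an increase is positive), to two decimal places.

-0.30 pp

Current WACC:
Total capital V = 679 + 78.6 = 757.6.
Equity: weight = 679/757.6 = 0.8963; cost = 17.12%.
Term loan: weight = 78.6/757.6 = 0.1037; after-tax cost = 5.7% × (1 − 18%) = 4.6740%.
WACC = 0.8963 × 17.1200% + 0.1037 × 4.6740% = 15.8287%.
After the change:
Total capital V = 660.9 + 96.7 = 757.6.
Equity: weight = 660.9/757.6 = 0.8724; cost = 17.12%.
Term loan: weight = 96.7/757.6 = 0.1276; after-tax cost = 5.7% × (1 − 18%) = 4.6740%.
WACC = 0.8724 × 17.1200% + 0.1276 × 4.6740% = 15.5314%.
Change in WACC = 15.5314% − 15.8287% = -0.2974 pp.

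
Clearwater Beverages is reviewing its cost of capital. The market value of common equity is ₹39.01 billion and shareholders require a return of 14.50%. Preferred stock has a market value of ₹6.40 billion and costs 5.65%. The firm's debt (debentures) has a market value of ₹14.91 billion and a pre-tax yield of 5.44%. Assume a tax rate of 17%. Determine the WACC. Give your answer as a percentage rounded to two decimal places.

Total capital V = 39.01 + 6.4 + 14.91 = 60.32.
Equity: weight = 39.01/60.32 = 0.6467; cost = 14.5%.
Preferred: weight = 6.4/60.32 = 0.1061; cost = 5.65%.
Debentures: weight = 14.91/60.32 = 0.2472; after-tax cost = 5.44% × (1 − 17%) = 4.5152%.
WACC = 0.6467 × 14.5000% + 0.1061 × 5.6500% + 0.2472 × 4.5152% = 11.0929%.

11.09%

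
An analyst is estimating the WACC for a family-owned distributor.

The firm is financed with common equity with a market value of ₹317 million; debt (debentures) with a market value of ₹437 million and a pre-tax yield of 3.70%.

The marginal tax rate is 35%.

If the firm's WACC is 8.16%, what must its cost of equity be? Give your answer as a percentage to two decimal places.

Total capital V = 317 + 437 = 754.
Equity weight = 317/754 = 0.4204.
Debentures weight = 437/754 = 0.5796.
Debt contribution = 0.5796 × 3.7% × (1 − 35%) = 1.3939%.
Required equity contribution = 8.16% − 1.3939% = 6.7661%.
Re = 6.7661% / 0.4204 = 16.0935%.

16.09%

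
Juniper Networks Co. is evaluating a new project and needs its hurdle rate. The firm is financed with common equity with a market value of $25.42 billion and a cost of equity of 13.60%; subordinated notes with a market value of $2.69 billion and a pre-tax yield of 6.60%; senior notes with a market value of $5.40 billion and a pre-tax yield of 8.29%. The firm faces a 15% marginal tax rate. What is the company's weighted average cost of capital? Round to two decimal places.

Total capital V = 25.42 + 2.69 + 5.4 = 33.51.
Equity: weight = 25.42/33.51 = 0.7586; cost = 13.6%.
Subordinated notes: weight = 2.69/33.51 = 0.0803; after-tax cost = 6.6% × (1 − 15%) = 5.6100%.
Senior notes: weight = 5.4/33.51 = 0.1611; after-tax cost = 8.29% × (1 − 15%) = 7.0465%.
WACC = 0.7586 × 13.6000% + 0.0803 × 5.6100% + 0.1611 × 7.0465% = 11.9025%.

11.90%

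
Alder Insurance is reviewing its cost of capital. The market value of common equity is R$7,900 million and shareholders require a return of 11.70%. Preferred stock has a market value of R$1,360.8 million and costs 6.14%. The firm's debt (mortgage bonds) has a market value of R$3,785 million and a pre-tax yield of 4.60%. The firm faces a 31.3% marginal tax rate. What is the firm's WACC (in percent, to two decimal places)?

8.64%

Total capital V = 7900 + 1360.8 + 3785 = 13045.8.
Equity: weight = 7900/13045.8 = 0.6056; cost = 11.7%.
Preferred: weight = 1360.8/13045.8 = 0.1043; cost = 6.14%.
Mortgage bonds: weight = 3785/13045.8 = 0.2901; after-tax cost = 4.6% × (1 − 31.3%) = 3.1602%.
WACC = 0.6056 × 11.7000% + 0.1043 × 6.1400% + 0.2901 × 3.1602% = 8.6424%.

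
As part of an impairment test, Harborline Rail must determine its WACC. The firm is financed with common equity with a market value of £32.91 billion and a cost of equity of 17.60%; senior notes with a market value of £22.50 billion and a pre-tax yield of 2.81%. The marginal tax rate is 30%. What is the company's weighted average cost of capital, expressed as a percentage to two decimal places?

11.25%

Total capital V = 32.91 + 22.5 = 55.41.
Equity: weight = 32.91/55.41 = 0.5939; cost = 17.6%.
Senior notes: weight = 22.5/55.41 = 0.4061; after-tax cost = 2.81% × (1 − 30%) = 1.9670%.
WACC = 0.5939 × 17.6000% + 0.4061 × 1.9670% = 11.2520%.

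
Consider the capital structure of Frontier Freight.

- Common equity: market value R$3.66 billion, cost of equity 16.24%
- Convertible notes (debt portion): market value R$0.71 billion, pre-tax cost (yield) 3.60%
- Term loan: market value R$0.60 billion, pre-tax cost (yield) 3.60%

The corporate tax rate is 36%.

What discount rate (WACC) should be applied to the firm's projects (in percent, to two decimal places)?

Total capital V = 3.66 + 0.71 + 0.6 = 4.97.
Equity: weight = 3.66/4.97 = 0.7364; cost = 16.24%.
Convertible notes (debt portion): weight = 0.71/4.97 = 0.1429; after-tax cost = 3.6% × (1 − 36%) = 2.3040%.
Term loan: weight = 0.6/4.97 = 0.1207; after-tax cost = 3.6% × (1 − 36%) = 2.3040%.
WACC = 0.7364 × 16.2400% + 0.1429 × 2.3040% + 0.1207 × 2.3040% = 12.5667%.

12.57%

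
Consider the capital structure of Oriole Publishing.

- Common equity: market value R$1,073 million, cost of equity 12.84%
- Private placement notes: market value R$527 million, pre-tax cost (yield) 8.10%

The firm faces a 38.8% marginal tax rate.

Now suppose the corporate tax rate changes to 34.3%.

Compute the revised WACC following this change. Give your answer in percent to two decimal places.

After the change:
Total capital V = 1073 + 527 = 1600.
Equity: weight = 1073/1600 = 0.6706; cost = 12.84%.
Private placement notes: weight = 527/1600 = 0.3294; after-tax cost = 8.1% × (1 − 34.3%) = 5.3217%.
WACC = 0.6706 × 12.8400% + 0.3294 × 5.3217% = 10.3637%.

10.36%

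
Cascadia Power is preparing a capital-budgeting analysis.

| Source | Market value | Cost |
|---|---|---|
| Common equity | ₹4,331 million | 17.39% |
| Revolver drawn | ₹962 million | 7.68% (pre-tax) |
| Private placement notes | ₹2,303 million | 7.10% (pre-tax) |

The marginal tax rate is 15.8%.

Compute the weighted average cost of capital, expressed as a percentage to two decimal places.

12.55%

Total capital V = 4331 + 962 + 2303 = 7596.
Equity: weight = 4331/7596 = 0.5702; cost = 17.39%.
Revolver drawn: weight = 962/7596 = 0.1266; after-tax cost = 7.68% × (1 − 15.8%) = 6.4666%.
Private placement notes: weight = 2303/7596 = 0.3032; after-tax cost = 7.1% × (1 − 15.8%) = 5.9782%.
WACC = 0.5702 × 17.3900% + 0.1266 × 6.4666% + 0.3032 × 5.9782% = 12.5467%.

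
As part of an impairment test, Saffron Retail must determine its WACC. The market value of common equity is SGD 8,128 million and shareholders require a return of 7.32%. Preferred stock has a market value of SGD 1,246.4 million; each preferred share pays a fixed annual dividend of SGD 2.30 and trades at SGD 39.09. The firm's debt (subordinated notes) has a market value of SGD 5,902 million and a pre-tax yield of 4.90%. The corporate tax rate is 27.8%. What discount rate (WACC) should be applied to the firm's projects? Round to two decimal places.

Cost of preferred: Rp = 2.3 / 39.09 = 5.8839%.
Total capital V = 8128 + 1246.4 + 5902 = 15276.4.
Equity: weight = 8128/15276.4 = 0.5321; cost = 7.32%.
Preferred: weight = 1246.4/15276.4 = 0.0816; cost = 5.8839%.
Subordinated notes: weight = 5902/15276.4 = 0.3863; after-tax cost = 4.9% × (1 − 27.8%) = 3.5378%.
WACC = 0.5321 × 7.3200% + 0.0816 × 5.8839% + 0.3863 × 3.5378% = 5.7416%.

5.74%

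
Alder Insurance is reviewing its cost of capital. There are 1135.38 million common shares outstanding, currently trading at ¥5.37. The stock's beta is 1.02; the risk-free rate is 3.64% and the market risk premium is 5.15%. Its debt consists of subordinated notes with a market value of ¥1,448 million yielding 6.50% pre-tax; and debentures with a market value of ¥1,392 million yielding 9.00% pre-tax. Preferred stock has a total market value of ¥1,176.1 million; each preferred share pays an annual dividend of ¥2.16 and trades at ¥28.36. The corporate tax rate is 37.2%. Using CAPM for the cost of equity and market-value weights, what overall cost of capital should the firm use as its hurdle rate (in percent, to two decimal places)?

7.61%

Cost of equity via CAPM: Re = 3.64% + 1.02 × 5.15% = 8.8930%.
Cost of preferred: Rp = 2.16 / 28.36 = 7.6164%.
Market value of equity E = 5.37 × 1135.38m = 6096.9906m.
Total capital V = 6096.9906 + 1176.1 + 1448 + 1392 = 10113.0906.
Equity: weight = 6096.9906/10113.0906 = 0.6029; cost = 8.893%.
Preferred: weight = 1176.1/10113.0906 = 0.1163; cost = 7.6164%.
Subordinated notes: weight = 1448/10113.0906 = 0.1432; after-tax cost = 6.5% × (1 − 37.2%) = 4.0820%.
Debentures: weight = 1392/10113.0906 = 0.1376; after-tax cost = 9% × (1 − 37.2%) = 5.6520%.
WACC = 0.6029 × 8.8930% + 0.1163 × 7.6164% + 0.1432 × 4.0820% + 0.1376 × 5.6520% = 7.6096%.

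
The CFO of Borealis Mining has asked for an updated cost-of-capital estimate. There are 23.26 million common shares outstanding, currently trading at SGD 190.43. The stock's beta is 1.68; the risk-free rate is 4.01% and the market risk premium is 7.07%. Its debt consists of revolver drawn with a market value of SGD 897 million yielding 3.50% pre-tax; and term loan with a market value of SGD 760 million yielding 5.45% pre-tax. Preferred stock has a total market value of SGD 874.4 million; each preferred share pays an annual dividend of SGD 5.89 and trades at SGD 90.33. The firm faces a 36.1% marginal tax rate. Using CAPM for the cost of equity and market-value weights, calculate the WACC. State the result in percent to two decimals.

Cost of equity via CAPM: Re = 4.01% + 1.68 × 7.07% = 15.8876%.
Cost of preferred: Rp = 5.89 / 90.33 = 6.5205%.
Market value of equity E = 190.43 × 23.26m = 4429.4018m.
Total capital V = 4429.4018 + 874.4 + 897 + 760 = 6960.8018.
Equity: weight = 4429.4018/6960.8018 = 0.6363; cost = 15.8876%.
Preferred: weight = 874.4/6960.8018 = 0.1256; cost = 6.5205%.
Revolver drawn: weight = 897/6960.8018 = 0.1289; after-tax cost = 3.5% × (1 − 36.1%) = 2.2365%.
Term loan: weight = 760/6960.8018 = 0.1092; after-tax cost = 5.45% × (1 − 36.1%) = 3.4826%.
WACC = 0.6363 × 15.8876% + 0.1256 × 6.5205% + 0.1289 × 2.2365% + 0.1092 × 3.4826% = 11.5974%.

11.60%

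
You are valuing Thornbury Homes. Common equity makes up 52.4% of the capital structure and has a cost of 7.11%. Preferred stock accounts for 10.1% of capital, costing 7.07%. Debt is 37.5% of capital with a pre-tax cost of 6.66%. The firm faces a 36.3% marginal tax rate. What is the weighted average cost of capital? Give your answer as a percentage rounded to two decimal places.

6.03%

After-tax cost of debt = 6.66% × (1 − 36.3%) = 4.2424%.
WACC = 0.524 × 7.1100% + 0.101 × 7.0700% + 0.375 × 4.2424% = 6.0306%.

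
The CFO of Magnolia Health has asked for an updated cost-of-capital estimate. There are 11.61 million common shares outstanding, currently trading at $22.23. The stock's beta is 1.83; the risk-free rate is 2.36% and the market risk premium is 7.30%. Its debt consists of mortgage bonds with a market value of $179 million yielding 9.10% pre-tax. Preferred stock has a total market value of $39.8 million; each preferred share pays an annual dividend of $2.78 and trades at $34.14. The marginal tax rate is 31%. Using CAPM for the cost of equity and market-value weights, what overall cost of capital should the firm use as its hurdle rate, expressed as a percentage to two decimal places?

11.54%

Cost of equity via CAPM: Re = 2.36% + 1.83 × 7.3% = 15.7190%.
Cost of preferred: Rp = 2.78 / 34.14 = 8.1429%.
Market value of equity E = 22.23 × 11.61m = 258.0903m.
Total capital V = 258.0903 + 39.8 + 179 = 476.8903.
Equity: weight = 258.0903/476.8903 = 0.5412; cost = 15.719%.
Preferred: weight = 39.8/476.8903 = 0.0835; cost = 8.1429%.
Mortgage bonds: weight = 179/476.8903 = 0.3753; after-tax cost = 9.1% × (1 − 31%) = 6.2790%.
WACC = 0.5412 × 15.7190% + 0.0835 × 8.1429% + 0.3753 × 6.2790% = 11.5434%.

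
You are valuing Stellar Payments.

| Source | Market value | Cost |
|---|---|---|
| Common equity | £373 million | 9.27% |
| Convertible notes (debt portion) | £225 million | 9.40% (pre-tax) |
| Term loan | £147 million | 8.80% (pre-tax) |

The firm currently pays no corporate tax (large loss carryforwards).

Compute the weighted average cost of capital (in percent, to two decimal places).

Total capital V = 373 + 225 + 147 = 745.
Equity: weight = 373/745 = 0.5007; cost = 9.27%.
Convertible notes (debt portion): weight = 225/745 = 0.3020; after-tax cost = 9.4% × (1 − 0%) = 9.4000%.
Term loan: weight = 147/745 = 0.1973; after-tax cost = 8.8% × (1 − 0%) = 8.8000%.
WACC = 0.5007 × 9.2700% + 0.3020 × 9.4000% + 0.1973 × 8.8000% = 9.2165%.

9.22%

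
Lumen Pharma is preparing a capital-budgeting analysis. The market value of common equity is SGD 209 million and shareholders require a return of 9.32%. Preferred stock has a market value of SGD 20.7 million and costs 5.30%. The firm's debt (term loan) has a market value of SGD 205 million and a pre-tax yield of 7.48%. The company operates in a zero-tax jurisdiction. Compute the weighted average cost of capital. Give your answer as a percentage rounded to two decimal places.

8.26%

Total capital V = 209 + 20.7 + 205 = 434.7.
Equity: weight = 209/434.7 = 0.4808; cost = 9.32%.
Preferred: weight = 20.7/434.7 = 0.0476; cost = 5.3%.
Term loan: weight = 205/434.7 = 0.4716; after-tax cost = 7.48% × (1 − 0%) = 7.4800%.
WACC = 0.4808 × 9.3200% + 0.0476 × 5.3000% + 0.4716 × 7.4800% = 8.2608%.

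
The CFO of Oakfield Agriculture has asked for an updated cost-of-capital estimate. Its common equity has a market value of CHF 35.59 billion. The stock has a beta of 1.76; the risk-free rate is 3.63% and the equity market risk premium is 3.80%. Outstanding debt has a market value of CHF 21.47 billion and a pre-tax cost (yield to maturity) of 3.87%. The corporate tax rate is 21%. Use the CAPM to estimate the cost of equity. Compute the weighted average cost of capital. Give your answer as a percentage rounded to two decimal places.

Cost of equity via CAPM: Re = 3.63% + 1.76 × 3.8% = 10.3180%.
Total capital V = 35.59 + 21.47 = 57.06.
Equity: weight = 35.59/57.06 = 0.6237; cost = 10.318%.
Debt: weight = 21.47/57.06 = 0.3763; after-tax cost = 3.87% × (1 − 21%) = 3.0573%.
WACC = 0.6237 × 10.3180% + 0.3763 × 3.0573% = 7.5860%.

7.59%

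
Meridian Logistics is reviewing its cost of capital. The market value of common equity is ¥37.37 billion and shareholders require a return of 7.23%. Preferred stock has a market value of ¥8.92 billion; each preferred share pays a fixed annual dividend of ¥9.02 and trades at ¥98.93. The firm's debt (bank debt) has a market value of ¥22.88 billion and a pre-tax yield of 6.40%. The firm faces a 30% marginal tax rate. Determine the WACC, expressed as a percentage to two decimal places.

6.56%

Cost of preferred: Rp = 9.02 / 98.93 = 9.1176%.
Total capital V = 37.37 + 8.92 + 22.88 = 69.17.
Equity: weight = 37.37/69.17 = 0.5403; cost = 7.23%.
Preferred: weight = 8.92/69.17 = 0.1290; cost = 9.1176%.
Bank debt: weight = 22.88/69.17 = 0.3308; after-tax cost = 6.4% × (1 − 30%) = 4.4800%.
WACC = 0.5403 × 7.2300% + 0.1290 × 9.1176% + 0.3308 × 4.4800% = 6.5638%.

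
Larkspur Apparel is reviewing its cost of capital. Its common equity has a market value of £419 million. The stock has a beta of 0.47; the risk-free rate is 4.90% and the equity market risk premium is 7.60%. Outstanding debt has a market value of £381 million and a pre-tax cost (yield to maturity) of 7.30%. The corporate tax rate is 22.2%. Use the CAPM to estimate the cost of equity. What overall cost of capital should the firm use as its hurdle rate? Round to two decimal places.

7.14%

Cost of equity via CAPM: Re = 4.9% + 0.47 × 7.6% = 8.4720%.
Total capital V = 419 + 381 = 800.
Equity: weight = 419/800 = 0.5238; cost = 8.472%.
Debt: weight = 381/800 = 0.4763; after-tax cost = 7.3% × (1 − 22.2%) = 5.6794%.
WACC = 0.5238 × 8.4720% + 0.4763 × 5.6794% = 7.1420%.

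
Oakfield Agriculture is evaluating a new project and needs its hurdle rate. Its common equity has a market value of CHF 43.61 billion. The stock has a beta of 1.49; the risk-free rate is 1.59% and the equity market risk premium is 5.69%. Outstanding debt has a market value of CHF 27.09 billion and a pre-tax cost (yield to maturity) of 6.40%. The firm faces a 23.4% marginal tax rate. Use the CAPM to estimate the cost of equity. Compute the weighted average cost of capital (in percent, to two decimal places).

Cost of equity via CAPM: Re = 1.59% + 1.49 × 5.69% = 10.0681%.
Total capital V = 43.61 + 27.09 = 70.7.
Equity: weight = 43.61/70.7 = 0.6168; cost = 10.0681%.
Debt: weight = 27.09/70.7 = 0.3832; after-tax cost = 6.4% × (1 − 23.4%) = 4.9024%.
WACC = 0.6168 × 10.0681% + 0.3832 × 4.9024% = 8.0888%.

8.09%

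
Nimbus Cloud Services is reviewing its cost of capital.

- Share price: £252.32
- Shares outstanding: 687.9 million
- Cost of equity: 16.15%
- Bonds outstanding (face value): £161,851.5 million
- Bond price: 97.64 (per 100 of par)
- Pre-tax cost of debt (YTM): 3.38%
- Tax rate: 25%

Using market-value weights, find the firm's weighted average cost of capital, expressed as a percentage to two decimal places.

Market value of equity E = 252.32 × 687.9m = 173570.928m. Market value of debt D = 161851.5m × 97.64/100 = 158031.8046m.
Total capital V = 173570.928 + 158031.8046 = 331602.7326.
Equity: weight = 173570.928/331602.7326 = 0.5234; cost = 16.15%.
Bonds outstanding: weight = 158031.8046/331602.7326 = 0.4766; after-tax cost = 3.38% × (1 − 25%) = 2.5350%.
WACC = 0.5234 × 16.1500% + 0.4766 × 2.5350% = 9.6615%.

9.66%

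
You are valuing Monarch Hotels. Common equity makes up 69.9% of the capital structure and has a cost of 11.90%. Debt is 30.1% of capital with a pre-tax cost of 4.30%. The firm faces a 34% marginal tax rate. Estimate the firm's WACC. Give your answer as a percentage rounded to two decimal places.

9.17%

After-tax cost of debt = 4.3% × (1 − 34%) = 2.8380%.
WACC = 0.699 × 11.9000% + 0.301 × 2.8380% = 9.1723%.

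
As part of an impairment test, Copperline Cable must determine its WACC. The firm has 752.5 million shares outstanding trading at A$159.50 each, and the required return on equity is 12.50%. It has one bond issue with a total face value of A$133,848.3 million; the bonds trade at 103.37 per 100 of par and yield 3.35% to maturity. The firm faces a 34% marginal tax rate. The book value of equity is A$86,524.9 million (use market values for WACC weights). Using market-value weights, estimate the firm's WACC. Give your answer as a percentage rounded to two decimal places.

Market value of equity E = 159.5 × 752.5m = 120023.75m. Market value of debt D = 133848.3m × 103.37/100 = 138358.98771m.
Total capital V = 120023.75 + 138358.98771 = 258382.73771.
Equity: weight = 120023.75/258382.73771 = 0.4645; cost = 12.5%.
Bonds outstanding: weight = 138358.98771/258382.73771 = 0.5355; after-tax cost = 3.35% × (1 − 34%) = 2.2110%.
WACC = 0.4645 × 12.5000% + 0.5355 × 2.2110% = 6.9904%.

6.99%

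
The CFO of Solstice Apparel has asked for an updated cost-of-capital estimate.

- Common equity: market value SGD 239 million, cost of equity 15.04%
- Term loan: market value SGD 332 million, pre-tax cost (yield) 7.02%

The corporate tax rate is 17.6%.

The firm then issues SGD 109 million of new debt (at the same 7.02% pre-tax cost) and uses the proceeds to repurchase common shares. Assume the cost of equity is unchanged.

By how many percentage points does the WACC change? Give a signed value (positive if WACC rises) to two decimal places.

Current WACC:
Total capital V = 239 + 332 = 571.
Equity: weight = 239/571 = 0.4186; cost = 15.04%.
Term loan: weight = 332/571 = 0.5814; after-tax cost = 7.02% × (1 − 17.6%) = 5.7845%.
WACC = 0.4186 × 15.0400% + 0.5814 × 5.7845% = 9.6585%.
After the change:
Total capital V = 130 + 441 = 571.
Equity: weight = 130/571 = 0.2277; cost = 15.04%.
Term loan: weight = 441/571 = 0.7723; after-tax cost = 7.02% × (1 − 17.6%) = 5.7845%.
WACC = 0.2277 × 15.0400% + 0.7723 × 5.7845% = 7.8917%.
Change in WACC = 7.8917% − 9.6585% = -1.7668 pp.

-1.77 pp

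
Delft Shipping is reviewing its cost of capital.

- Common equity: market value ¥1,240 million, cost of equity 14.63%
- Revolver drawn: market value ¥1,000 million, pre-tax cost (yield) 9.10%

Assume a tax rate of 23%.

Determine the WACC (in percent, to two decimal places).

Total capital V = 1240 + 1000 = 2240.
Equity: weight = 1240/2240 = 0.5536; cost = 14.63%.
Revolver drawn: weight = 1000/2240 = 0.4464; after-tax cost = 9.1% × (1 − 23%) = 7.0070%.
WACC = 0.5536 × 14.6300% + 0.4464 × 7.0070% = 11.2269%.

11.23%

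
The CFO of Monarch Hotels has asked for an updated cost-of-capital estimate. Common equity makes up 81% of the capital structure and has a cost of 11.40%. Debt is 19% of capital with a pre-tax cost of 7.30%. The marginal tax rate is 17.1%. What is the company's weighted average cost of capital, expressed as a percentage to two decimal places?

After-tax cost of debt = 7.3% × (1 − 17.1%) = 6.0517%.
WACC = 0.810 × 11.4000% + 0.190 × 6.0517% = 10.3838%.

10.38%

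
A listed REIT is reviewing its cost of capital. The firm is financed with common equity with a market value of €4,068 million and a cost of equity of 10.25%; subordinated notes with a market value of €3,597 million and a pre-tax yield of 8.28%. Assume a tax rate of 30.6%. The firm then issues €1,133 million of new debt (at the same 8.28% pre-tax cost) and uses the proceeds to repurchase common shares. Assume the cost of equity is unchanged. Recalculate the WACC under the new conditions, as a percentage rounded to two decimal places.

7.47%

After the change:
Total capital V = 2935 + 4730 = 7665.
Equity: weight = 2935/7665 = 0.3829; cost = 10.25%.
Subordinated notes: weight = 4730/7665 = 0.6171; after-tax cost = 8.28% × (1 − 30.6%) = 5.7463%.
WACC = 0.3829 × 10.2500% + 0.6171 × 5.7463% = 7.4708%.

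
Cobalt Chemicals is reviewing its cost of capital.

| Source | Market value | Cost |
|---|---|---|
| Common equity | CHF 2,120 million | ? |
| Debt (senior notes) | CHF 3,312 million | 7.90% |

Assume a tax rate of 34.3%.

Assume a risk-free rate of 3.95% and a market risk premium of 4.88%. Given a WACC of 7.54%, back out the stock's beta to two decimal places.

Total capital V = 2120 + 3312 = 5432.
Equity weight = 2120/5432 = 0.3903.
Senior notes weight = 3312/5432 = 0.6097.
Debt contribution = 0.6097 × 7.9% × (1 − 34.3%) = 3.1646%.
Required equity contribution = 7.54% − 3.1646% = 4.3754%  ⇒  Re = 11.2109%.
CAPM: 11.2109% = 3.95% + β × 4.88%  ⇒  β = 1.4879.

1.49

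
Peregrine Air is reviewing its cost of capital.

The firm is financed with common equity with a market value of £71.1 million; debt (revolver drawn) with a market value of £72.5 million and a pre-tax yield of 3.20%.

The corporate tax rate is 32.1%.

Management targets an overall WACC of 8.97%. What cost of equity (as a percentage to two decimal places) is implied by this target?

15.90%

Total capital V = 71.1 + 72.5 = 143.6.
Equity weight = 71.1/143.6 = 0.4951.
Revolver drawn weight = 72.5/143.6 = 0.5049.
Debt contribution = 0.5049 × 3.2% × (1 − 32.1%) = 1.0970%.
Required equity contribution = 8.97% − 1.0970% = 7.8730%.
Re = 7.8730% / 0.4951 = 15.9010%.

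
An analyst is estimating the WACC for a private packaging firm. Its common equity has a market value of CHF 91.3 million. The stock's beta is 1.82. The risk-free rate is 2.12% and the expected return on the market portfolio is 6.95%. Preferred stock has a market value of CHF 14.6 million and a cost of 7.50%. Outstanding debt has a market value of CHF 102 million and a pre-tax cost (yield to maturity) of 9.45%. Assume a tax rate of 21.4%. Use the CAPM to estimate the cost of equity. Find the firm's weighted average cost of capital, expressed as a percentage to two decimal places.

Market risk premium = 6.95% − 2.12% = 4.83%.
Cost of equity via CAPM: Re = 2.12% + 1.82 × 4.83% = 10.9106%.
Total capital V = 91.3 + 14.6 + 102 = 207.9.
Equity: weight = 91.3/207.9 = 0.4392; cost = 10.9106%.
Preferred: weight = 14.6/207.9 = 0.0702; cost = 7.5%.
Debt: weight = 102/207.9 = 0.4906; after-tax cost = 9.45% × (1 − 21.4%) = 7.4277%.
WACC = 0.4392 × 10.9106% + 0.0702 × 7.5000% + 0.4906 × 7.4277% = 8.9623%.

8.96%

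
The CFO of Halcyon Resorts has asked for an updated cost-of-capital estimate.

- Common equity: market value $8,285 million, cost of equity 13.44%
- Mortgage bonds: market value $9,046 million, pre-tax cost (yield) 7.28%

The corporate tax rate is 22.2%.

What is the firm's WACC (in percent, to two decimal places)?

Total capital V = 8285 + 9046 = 17331.
Equity: weight = 8285/17331 = 0.4780; cost = 13.44%.
Mortgage bonds: weight = 9046/17331 = 0.5220; after-tax cost = 7.28% × (1 − 22.2%) = 5.6638%.
WACC = 0.4780 × 13.4400% + 0.5220 × 5.6638% = 9.3812%.

9.38%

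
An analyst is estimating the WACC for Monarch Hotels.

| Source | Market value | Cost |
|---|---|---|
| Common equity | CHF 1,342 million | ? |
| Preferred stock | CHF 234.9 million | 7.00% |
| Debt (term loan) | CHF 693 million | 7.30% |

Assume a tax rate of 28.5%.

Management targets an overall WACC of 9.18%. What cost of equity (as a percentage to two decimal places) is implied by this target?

Total capital V = 1342 + 234.9 + 693 = 2269.9.
Equity weight = 1342/2269.9 = 0.5912.
Preferred weight = 234.9/2269.9 = 0.1035.
Term loan weight = 693/2269.9 = 0.3053.
Debt contribution = 0.3053 × 7.3% × (1 − 28.5%) = 1.5935%.
Preferred contribution = 0.1035 × 7% = 0.7244%.
Required equity contribution = 9.18% − 2.3179% = 6.8621%.
Re = 6.8621% / 0.5912 = 11.6068%.

11.61%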